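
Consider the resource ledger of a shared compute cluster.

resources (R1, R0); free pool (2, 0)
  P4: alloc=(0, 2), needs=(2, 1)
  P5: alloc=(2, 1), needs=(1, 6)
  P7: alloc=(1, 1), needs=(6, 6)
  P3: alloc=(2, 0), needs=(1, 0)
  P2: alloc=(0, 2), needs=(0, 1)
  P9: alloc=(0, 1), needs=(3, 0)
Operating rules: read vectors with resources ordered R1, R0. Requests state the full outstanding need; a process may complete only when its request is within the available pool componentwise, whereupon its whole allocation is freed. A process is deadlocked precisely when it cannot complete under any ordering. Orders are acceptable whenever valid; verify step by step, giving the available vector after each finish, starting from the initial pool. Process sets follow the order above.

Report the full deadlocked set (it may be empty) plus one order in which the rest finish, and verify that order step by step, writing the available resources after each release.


Deadlocked set: P5 and P7.
Key observation: P3, P9, P2, P4 can finish, but then (4, 5) is all there is, and the blocked group's R0 demands exceed it.
A valid finishing order for the others: P3, P9, P2, P4. Walking it through:
  pool = (2, 0)
  run P3 (needs (1, 0), free (2, 0)); after release of (2, 0) the pool is (4, 0)
  run P9 (needs (3, 0), free (4, 0)); after release of (0, 1) the pool is (4, 1)
  run P2 (needs (0, 1), free (4, 1)); after release of (0, 2) the pool is (4, 3)
  run P4 (needs (2, 1), free (4, 3)); after release of (0, 2) the pool is (4, 5)
The stuck group stays short no matter what:
  P5 cannot run: need (1, 6) vs free (4, 5) (insufficient R0)
  P7 cannot run: need (6, 6) vs free (4, 5) (insufficient R1 and R0)


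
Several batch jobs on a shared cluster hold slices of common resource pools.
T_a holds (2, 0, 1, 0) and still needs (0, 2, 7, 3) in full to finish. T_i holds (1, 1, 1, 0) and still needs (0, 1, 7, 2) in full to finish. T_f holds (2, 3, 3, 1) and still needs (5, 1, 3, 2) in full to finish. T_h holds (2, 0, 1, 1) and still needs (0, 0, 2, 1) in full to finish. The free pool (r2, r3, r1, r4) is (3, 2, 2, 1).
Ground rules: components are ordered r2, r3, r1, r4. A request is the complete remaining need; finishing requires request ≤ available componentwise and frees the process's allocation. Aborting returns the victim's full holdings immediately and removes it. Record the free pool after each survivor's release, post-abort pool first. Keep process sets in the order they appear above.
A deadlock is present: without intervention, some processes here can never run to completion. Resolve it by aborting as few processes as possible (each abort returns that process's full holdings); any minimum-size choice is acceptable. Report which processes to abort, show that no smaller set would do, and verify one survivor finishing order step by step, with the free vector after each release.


The answer: abort T_a.
Key observation: the deadlocked T_i becomes finishable only because T_a released (2, 0, 1, 0); it completes at step 3 below.
No smaller set exists: with zero aborts the deadlock remains.
One survivor order: T_h, T_f, T_i. Walking it through (post-abort pool first):
  pool = (5, 2, 3, 1)
  T_h needs (0, 0, 2, 1) <= (5, 2, 3, 1) -> finishes; pool += (2, 0, 1, 1) = (7, 2, 4, 2)
  T_f needs (5, 1, 3, 2) <= (7, 2, 4, 2) -> finishes; pool += (2, 3, 3, 1) = (9, 5, 7, 3)
  T_i needs (0, 1, 7, 2) <= (9, 5, 7, 3) -> finishes; pool += (1, 1, 1, 0) = (10, 6, 8, 3)


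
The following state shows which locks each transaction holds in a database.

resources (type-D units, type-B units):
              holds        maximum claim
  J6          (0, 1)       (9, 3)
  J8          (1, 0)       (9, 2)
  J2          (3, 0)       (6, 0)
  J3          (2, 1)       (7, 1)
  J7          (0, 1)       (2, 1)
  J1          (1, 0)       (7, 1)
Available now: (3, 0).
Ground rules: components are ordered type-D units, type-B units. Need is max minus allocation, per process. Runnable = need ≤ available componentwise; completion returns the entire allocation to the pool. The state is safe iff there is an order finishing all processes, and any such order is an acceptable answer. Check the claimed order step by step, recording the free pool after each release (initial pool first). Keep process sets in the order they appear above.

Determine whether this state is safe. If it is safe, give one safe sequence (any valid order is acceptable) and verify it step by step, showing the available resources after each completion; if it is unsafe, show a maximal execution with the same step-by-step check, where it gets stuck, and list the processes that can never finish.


SAFE — a valid safe sequence is J2, J7, J3, J8, J1, J6.
Key observation: at J2 the run first touches a limit — (3, 0) against (3, 0), exact on a resource it actually requests.
Check, step by step:
  pool = (3, 0)
  J2: need (3, 0) fits (3, 0); releases (3, 0), pool now (6, 0)
  J7: need (2, 0) fits (6, 0); releases (0, 1), pool now (6, 1)
  J3: need (5, 0) fits (6, 1); releases (2, 1), pool now (8, 2)
  J8: need (8, 2) fits (8, 2); releases (1, 0), pool now (9, 2)
  J1: need (6, 1) fits (9, 2); releases (1, 0), pool now (10, 2)
  J6: need (9, 2) fits (10, 2); releases (0, 1), pool now (10, 3)


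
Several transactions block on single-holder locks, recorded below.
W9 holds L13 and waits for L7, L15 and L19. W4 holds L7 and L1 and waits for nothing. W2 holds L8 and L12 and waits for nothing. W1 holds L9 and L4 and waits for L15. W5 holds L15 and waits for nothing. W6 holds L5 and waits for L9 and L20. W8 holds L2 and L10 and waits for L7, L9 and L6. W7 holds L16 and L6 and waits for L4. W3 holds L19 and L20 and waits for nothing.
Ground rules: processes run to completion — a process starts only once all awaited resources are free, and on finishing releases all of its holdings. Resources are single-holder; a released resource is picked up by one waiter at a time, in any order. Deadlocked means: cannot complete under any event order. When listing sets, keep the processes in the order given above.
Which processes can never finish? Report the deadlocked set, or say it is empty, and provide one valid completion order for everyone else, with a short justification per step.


The deadlocked set is empty.
Key observation: no waiting chain loops back on itself — every chain ends at a process that waits on nothing, so everyone eventually runs.
A valid finishing order for the others: W5, W1, W3, W6, W4, W7, W2, W8, W9.
Verifying each step:
  W5 waits on nothing -> runs at once and releases L15
  W1: everything it awaited (L15) is free; runs, freeing L9 and L4
  W3 waits on nothing -> runs at once and releases L19 and L20
  W6: everything it awaited (L9 and L20) is free; runs, freeing L5
  W4 waits on nothing -> runs at once and releases L7 and L1
  W7: everything it awaited (L4) is free; runs, freeing L16 and L6
  W2 waits on nothing -> runs at once and releases L8 and L12
  W8: everything it awaited (L7, L9 and L6) is free; runs, freeing L2 and L10
  W9: everything it awaited (L7, L15 and L19) is free; runs, freeing L13


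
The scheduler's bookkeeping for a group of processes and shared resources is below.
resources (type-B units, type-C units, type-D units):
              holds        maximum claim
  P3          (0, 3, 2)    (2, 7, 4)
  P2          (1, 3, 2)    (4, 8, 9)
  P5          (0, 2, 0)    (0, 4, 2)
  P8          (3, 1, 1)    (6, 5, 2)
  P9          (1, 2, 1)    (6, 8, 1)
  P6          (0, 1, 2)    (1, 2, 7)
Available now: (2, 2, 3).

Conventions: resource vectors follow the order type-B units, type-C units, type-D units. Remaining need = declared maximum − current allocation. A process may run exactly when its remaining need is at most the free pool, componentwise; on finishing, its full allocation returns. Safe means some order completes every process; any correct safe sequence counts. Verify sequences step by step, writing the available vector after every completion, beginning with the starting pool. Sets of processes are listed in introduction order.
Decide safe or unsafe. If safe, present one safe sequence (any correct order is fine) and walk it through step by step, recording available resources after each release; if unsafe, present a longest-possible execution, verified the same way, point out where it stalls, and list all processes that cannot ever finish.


UNSAFE — no complete ordering exists.
Key observation: once P5, P3, P6 finish, the pool peaks at (2, 8, 7) — and every remaining process still needs more type-B units than that.
The run P5, P3, P6 cannot be extended any further. Step-by-step check:
  pool = (2, 2, 3)
  run P5 (needs (0, 2, 2), free (2, 2, 3)); after release of (0, 2, 0) the pool is (2, 4, 3)
  run P3 (needs (2, 4, 2), free (2, 4, 3)); after release of (0, 3, 2) the pool is (2, 7, 5)
  run P6 (needs (1, 1, 5), free (2, 7, 5)); after release of (0, 1, 2) the pool is (2, 8, 7)
  blocked: P2 wants (3, 5, 7), pool (2, 8, 7) — not enough type-B units
  blocked: P8 wants (3, 4, 1), pool (2, 8, 7) — not enough type-B units
  blocked: P9 wants (5, 6, 0), pool (2, 8, 7) — not enough type-B units
Never able to finish: P2, P8 and P9.


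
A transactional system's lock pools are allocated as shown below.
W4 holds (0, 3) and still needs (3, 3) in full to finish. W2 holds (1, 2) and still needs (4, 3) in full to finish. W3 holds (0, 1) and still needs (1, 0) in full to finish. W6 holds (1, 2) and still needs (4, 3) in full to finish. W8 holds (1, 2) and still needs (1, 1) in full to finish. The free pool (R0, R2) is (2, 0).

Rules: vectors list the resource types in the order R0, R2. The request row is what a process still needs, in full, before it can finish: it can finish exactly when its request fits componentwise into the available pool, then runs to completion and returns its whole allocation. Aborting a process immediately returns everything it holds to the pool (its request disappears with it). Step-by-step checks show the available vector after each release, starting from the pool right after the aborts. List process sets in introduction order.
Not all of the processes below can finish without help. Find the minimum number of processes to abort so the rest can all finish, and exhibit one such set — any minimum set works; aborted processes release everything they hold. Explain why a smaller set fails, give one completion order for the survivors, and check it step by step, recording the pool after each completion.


The answer: abort W2.
Key observation: the returned (1, 2) from W2 is what brings W6 — unrunnable before, under any order — into play at step 3.
Why nothing smaller works: aborting no one leaves the state deadlocked as given.
The survivors complete as W8, W3, W6, W4. Step-by-step check (starting from the post-abort pool):
  pool = (3, 2)
  W8 needs (1, 1) <= (3, 2) -> finishes; pool += (1, 2) = (4, 4)
  W3 needs (1, 0) <= (4, 4) -> finishes; pool += (0, 1) = (4, 5)
  W6 needs (4, 3) <= (4, 5) -> finishes; pool += (1, 2) = (5, 7)
  W4 needs (3, 3) <= (5, 7) -> finishes; pool += (0, 3) = (5, 10)


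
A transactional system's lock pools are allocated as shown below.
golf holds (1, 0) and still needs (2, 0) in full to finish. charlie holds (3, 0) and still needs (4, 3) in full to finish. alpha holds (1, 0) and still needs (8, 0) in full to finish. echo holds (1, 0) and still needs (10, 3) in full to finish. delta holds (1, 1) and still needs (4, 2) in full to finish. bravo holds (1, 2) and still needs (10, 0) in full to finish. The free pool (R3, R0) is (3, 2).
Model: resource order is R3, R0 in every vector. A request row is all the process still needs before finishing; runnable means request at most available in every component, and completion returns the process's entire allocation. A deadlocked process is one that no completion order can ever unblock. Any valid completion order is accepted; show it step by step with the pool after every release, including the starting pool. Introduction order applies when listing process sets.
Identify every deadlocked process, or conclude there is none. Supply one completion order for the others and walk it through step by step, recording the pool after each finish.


Deadlocked: echo and bravo.
Key observation: after golf, delta, charlie, alpha complete, (9, 3) is the best the pool ever gets, yet each leftover process wants more R3.
One completion order for the rest: golf, delta, charlie, alpha. Step-by-step check:
  pool = (3, 2)
  golf: need (2, 0) fits (3, 2); releases (1, 0), pool now (4, 2)
  delta: need (4, 2) fits (4, 2); releases (1, 1), pool now (5, 3)
  charlie: need (4, 3) fits (5, 3); releases (3, 0), pool now (8, 3)
  alpha: need (8, 0) fits (8, 3); releases (1, 0), pool now (9, 3)
The blocked processes can never fit:
  echo still needs (10, 3) but only (9, 3) is free — short on R3
  bravo still needs (10, 0) but only (9, 3) is free — short on R3


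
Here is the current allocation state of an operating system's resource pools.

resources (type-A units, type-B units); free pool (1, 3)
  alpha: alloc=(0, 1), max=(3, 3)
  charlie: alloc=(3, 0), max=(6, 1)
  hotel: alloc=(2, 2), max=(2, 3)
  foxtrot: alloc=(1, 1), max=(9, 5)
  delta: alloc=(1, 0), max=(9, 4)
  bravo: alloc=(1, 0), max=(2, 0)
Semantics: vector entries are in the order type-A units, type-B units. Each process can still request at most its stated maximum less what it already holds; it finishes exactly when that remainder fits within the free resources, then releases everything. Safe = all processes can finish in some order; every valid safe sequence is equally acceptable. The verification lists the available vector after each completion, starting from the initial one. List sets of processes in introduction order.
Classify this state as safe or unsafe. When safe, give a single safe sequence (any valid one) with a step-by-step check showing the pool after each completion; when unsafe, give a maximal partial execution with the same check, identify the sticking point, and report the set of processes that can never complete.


UNSAFE.
Key observation: hotel, charlie, alpha, bravo can finish, but then (7, 6) is all there is, and the blocked group's type-A units demands exceed it.
Going as far as possible: hotel, charlie, alpha, bravo; after that, nothing fits. Step-by-step check:
  pool = (1, 3)
  hotel: need (0, 1) fits (1, 3); releases (2, 2), pool now (3, 5)
  charlie: need (3, 1) fits (3, 5); releases (3, 0), pool now (6, 5)
  alpha: need (3, 2) fits (6, 5); releases (0, 1), pool now (6, 6)
  bravo: need (1, 0) fits (6, 6); releases (1, 0), pool now (7, 6)
  foxtrot cannot run: need (8, 4) vs free (7, 6) (insufficient type-A units)
  delta cannot run: need (8, 4) vs free (7, 6) (insufficient type-A units)
Permanently blocked: foxtrot and delta.


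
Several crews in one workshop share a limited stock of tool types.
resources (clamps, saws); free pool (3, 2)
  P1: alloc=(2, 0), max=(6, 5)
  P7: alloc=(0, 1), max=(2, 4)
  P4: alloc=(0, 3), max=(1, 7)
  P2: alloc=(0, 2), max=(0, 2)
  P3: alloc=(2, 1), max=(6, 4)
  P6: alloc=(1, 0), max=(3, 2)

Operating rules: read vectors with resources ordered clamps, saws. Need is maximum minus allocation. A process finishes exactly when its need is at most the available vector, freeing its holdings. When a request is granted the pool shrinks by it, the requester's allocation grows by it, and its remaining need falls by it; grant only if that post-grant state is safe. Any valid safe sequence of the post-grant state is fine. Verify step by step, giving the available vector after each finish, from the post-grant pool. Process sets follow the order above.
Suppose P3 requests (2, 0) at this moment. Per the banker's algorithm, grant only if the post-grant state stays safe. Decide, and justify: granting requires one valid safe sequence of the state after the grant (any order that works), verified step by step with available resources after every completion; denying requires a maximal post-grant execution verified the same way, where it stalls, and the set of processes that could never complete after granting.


DENY. Granting would leave the state unsafe.
Key observation: P2, P4 can finish, but then (1, 7) is all there is, and the blocked group's clamps demands exceed it.
On the post-grant state, P2, P4 is a maximal run — nothing extends it. Check, step by step:
  pool = (1, 2)
  P2: need (0, 0) fits (1, 2); releases (0, 2), pool now (1, 4)
  P4: need (1, 4) fits (1, 4); releases (0, 3), pool now (1, 7)
  P1 still needs (4, 5) but only (1, 7) is free — short on clamps
  P7 still needs (2, 3) but only (1, 7) is free — short on clamps
  P3 still needs (2, 3) but only (1, 7) is free — short on clamps
  P6 still needs (2, 2) but only (1, 7) is free — short on clamps
Had the request been granted, P1, P7, P3 and P6 could never finish.


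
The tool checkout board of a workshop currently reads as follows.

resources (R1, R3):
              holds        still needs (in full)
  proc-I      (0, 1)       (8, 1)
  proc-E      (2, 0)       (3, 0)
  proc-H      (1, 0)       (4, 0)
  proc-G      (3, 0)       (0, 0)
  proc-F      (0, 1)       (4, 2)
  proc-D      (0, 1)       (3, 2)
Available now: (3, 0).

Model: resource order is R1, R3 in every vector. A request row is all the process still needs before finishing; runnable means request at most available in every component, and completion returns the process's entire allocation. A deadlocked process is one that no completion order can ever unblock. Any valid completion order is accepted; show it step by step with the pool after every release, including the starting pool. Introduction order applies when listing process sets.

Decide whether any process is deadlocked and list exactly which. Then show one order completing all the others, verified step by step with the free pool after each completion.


Deadlocked set: proc-I, proc-F and proc-D.
Key observation: no order helps: past proc-G, proc-E, proc-H, the free pool tops out at (9, 0), below what each blocked process needs in R3.
One completion order for the rest: proc-G, proc-E, proc-H. Verifying each step:
  pool = (3, 0)
  proc-G needs (0, 0) <= (3, 0) -> finishes; pool += (3, 0) = (6, 0)
  proc-E needs (3, 0) <= (6, 0) -> finishes; pool += (2, 0) = (8, 0)
  proc-H needs (4, 0) <= (8, 0) -> finishes; pool += (1, 0) = (9, 0)
None of the blocked processes ever fits:
  blocked: proc-I wants (8, 1), pool (9, 0) — not enough R3
  blocked: proc-F wants (4, 2), pool (9, 0) — not enough R3
  blocked: proc-D wants (3, 2), pool (9, 0) — not enough R3


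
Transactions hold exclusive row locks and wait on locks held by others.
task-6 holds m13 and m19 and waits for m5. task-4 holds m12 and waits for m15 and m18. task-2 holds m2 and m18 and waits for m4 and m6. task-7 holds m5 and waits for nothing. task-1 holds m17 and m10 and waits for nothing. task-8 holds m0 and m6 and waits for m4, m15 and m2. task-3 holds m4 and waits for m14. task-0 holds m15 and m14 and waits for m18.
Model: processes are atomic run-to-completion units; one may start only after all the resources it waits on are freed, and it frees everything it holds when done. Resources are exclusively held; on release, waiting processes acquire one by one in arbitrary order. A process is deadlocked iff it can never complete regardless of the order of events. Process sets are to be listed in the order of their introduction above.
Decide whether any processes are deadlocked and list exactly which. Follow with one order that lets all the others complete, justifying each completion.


Deadlocked: task-4, task-2, task-8, task-3 and task-0.
Key observation: the cycle task-2 -> task-8 -> task-2 can never break — each member waits on the next; task-3 and task-0 are caught in further circular waits and task-4 waits into the deadlock from upstream.
A valid finishing order for the others: task-7, task-6, task-1.
Step-by-step check:
  task-7: no waits; runs immediately, freeing m5
  task-6 waits on m5 — all released -> runs and releases m13 and m19
  task-1: no waits; runs immediately, freeing m17 and m10


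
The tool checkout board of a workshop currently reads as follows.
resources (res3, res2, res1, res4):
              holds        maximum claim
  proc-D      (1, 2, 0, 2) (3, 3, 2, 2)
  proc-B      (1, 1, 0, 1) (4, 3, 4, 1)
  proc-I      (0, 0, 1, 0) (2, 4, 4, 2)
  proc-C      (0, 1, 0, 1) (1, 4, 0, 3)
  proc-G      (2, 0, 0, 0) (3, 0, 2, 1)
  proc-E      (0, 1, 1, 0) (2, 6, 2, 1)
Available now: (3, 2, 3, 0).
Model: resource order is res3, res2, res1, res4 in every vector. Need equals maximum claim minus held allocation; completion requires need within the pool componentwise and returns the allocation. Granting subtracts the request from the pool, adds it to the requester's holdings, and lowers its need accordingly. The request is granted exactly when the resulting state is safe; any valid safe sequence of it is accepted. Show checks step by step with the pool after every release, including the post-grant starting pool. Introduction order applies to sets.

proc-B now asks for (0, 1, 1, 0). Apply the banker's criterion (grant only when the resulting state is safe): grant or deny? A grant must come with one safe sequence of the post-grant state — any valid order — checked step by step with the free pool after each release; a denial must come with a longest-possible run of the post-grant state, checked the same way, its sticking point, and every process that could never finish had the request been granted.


DENY. Granting would leave the state unsafe.
Key observation: after proc-D, proc-G, proc-C the pool peaks at (6, 4, 2, 3), and each blocked process is short somewhere: proc-B on res1; proc-I on res1; proc-E on res2.
After a pretend grant, a maximal execution: proc-D, proc-G, proc-C — then nothing else fits. Walking it through:
  pool = (3, 1, 2, 0)
  proc-D: need (2, 1, 2, 0) fits (3, 1, 2, 0); releases (1, 2, 0, 2), pool now (4, 3, 2, 2)
  proc-G: need (1, 0, 2, 1) fits (4, 3, 2, 2); releases (2, 0, 0, 0), pool now (6, 3, 2, 2)
  proc-C: need (1, 3, 0, 2) fits (6, 3, 2, 2); releases (0, 1, 0, 1), pool now (6, 4, 2, 3)
  proc-B still needs (3, 1, 3, 0) but only (6, 4, 2, 3) is free — short on res1
  proc-I still needs (2, 4, 3, 2) but only (6, 4, 2, 3) is free — short on res1
  proc-E still needs (2, 5, 1, 1) but only (6, 4, 2, 3) is free — short on res2
Post-grant, the permanently blocked set is proc-B, proc-I and proc-E.


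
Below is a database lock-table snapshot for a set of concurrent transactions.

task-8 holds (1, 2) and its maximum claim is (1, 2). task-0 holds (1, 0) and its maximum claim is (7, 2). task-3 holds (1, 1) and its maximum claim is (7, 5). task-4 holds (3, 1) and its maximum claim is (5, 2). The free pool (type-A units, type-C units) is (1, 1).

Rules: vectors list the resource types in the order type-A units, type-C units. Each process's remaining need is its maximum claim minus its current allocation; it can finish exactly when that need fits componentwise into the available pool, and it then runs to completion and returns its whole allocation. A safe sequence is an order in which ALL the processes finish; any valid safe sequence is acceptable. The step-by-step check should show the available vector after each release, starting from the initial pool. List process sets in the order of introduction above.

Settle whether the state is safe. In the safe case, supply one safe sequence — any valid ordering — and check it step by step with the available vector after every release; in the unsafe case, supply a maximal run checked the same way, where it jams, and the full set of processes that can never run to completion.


UNSAFE — no complete ordering exists.
Key observation: type-A units is the bottleneck — with task-8, task-4 done the pool holds (5, 4), short of every remaining need.
A maximal execution: task-8, task-4 — then nothing else fits. Check, step by step:
  pool = (1, 1)
  task-8: need (0, 0) fits (1, 1); releases (1, 2), pool now (2, 3)
  task-4: need (2, 1) fits (2, 3); releases (3, 1), pool now (5, 4)
  blocked: task-0 wants (6, 2), pool (5, 4) — not enough type-A units
  blocked: task-3 wants (6, 4), pool (5, 4) — not enough type-A units
Permanently blocked: task-0 and task-3.


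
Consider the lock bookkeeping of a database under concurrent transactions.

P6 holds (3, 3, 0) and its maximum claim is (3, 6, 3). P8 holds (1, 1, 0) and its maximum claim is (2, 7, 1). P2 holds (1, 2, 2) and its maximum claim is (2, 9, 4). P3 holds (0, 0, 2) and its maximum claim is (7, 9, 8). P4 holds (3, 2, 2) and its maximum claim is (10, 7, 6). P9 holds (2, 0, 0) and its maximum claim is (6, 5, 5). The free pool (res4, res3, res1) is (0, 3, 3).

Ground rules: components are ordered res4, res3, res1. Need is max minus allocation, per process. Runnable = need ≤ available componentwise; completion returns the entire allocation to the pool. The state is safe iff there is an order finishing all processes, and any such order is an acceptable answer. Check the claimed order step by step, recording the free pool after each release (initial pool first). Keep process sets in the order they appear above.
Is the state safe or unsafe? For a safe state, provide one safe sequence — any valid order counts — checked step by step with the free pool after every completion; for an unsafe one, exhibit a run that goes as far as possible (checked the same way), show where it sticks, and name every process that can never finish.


SAFE, for example via the order P6, P8, P2, P9, P4, P3.
Key observation: P6 marks the first exact bind of the order: its need (0, 3, 3) fits the free (0, 3, 3) with zero slack on a requested resource.
Verifying each step:
  pool = (0, 3, 3)
  P6 needs (0, 3, 3) <= (0, 3, 3) -> finishes; pool += (3, 3, 0) = (3, 6, 3)
  P8 needs (1, 6, 1) <= (3, 6, 3) -> finishes; pool += (1, 1, 0) = (4, 7, 3)
  P2 needs (1, 7, 2) <= (4, 7, 3) -> finishes; pool += (1, 2, 2) = (5, 9, 5)
  P9 needs (4, 5, 5) <= (5, 9, 5) -> finishes; pool += (2, 0, 0) = (7, 9, 5)
  P4 needs (7, 5, 4) <= (7, 9, 5) -> finishes; pool += (3, 2, 2) = (10, 11, 7)
  P3 needs (7, 9, 6) <= (10, 11, 7) -> finishes; pool += (0, 0, 2) = (10, 11, 9)


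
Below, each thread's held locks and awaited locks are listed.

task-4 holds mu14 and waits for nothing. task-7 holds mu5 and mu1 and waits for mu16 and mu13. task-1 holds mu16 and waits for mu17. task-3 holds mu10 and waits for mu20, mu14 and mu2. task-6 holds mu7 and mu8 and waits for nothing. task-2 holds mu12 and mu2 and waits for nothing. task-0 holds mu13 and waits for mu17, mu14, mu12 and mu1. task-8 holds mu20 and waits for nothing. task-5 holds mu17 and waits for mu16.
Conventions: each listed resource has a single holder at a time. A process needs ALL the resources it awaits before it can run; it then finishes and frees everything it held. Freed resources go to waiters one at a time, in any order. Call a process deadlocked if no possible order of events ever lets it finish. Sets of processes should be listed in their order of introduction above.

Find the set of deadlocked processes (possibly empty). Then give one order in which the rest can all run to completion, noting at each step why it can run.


Deadlocked set: task-7, task-1, task-0 and task-5.
Key observation: task-1 -> task-5 -> task-1 is a circular wait — nothing in it can go first; task-7 and task-0 are caught in further circular waits.
One completion order for the rest: task-8, task-6, task-4, task-2, task-3.
Walking it through:
  task-8: no waits; runs immediately, freeing mu20
  task-6: no waits; runs immediately, freeing mu7 and mu8
  task-4: no waits; runs immediately, freeing mu14
  task-2: no waits; runs immediately, freeing mu12 and mu2
  task-3 waits on mu20, mu14 and mu2 — all released -> runs and releases mu10


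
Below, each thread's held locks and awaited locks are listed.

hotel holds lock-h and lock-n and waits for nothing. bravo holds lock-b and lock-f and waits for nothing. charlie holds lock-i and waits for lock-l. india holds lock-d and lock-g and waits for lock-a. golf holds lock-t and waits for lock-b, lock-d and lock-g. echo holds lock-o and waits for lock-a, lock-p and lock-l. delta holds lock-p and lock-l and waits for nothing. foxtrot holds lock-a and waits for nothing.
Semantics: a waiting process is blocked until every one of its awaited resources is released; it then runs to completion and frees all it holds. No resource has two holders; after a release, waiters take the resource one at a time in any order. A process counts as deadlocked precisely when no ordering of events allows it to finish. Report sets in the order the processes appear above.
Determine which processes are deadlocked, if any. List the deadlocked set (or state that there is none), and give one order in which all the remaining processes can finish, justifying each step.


No process is deadlocked.
Key observation: although several processes wait, no cycle exists — each chain bottoms out at a free runner.
One completion order for the rest: delta, foxtrot, echo, bravo, india, hotel, golf, charlie.
Verifying each step:
  delta waits on nothing -> runs at once and releases lock-p and lock-l
  foxtrot waits on nothing -> runs at once and releases lock-a
  echo: everything it awaited (lock-a, lock-p and lock-l) is free; runs, freeing lock-o
  bravo waits on nothing -> runs at once and releases lock-b and lock-f
  india: everything it awaited (lock-a) is free; runs, freeing lock-d and lock-g
  hotel waits on nothing -> runs at once and releases lock-h and lock-n
  golf: everything it awaited (lock-b, lock-d and lock-g) is free; runs, freeing lock-t
  charlie: everything it awaited (lock-l) is free; runs, freeing lock-i


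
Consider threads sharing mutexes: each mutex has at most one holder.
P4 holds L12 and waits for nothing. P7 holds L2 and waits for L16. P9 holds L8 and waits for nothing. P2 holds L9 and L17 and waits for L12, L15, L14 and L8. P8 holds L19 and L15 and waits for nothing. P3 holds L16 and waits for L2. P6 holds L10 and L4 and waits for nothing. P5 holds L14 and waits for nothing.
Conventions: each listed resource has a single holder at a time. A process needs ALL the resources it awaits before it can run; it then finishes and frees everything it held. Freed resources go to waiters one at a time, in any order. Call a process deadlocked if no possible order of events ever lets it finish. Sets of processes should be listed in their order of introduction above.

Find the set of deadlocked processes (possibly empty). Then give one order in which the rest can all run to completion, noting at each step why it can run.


The deadlocked set is P7 and P3.
Key observation: along P7 -> P3 -> P7, each member waits on what the next one holds — a deadlock; no other process is dragged down with it.
One completion order for the rest: P4, P5, P9, P8, P2, P6.
Step-by-step check:
  run P4 (it waits on nothing); releases L12
  run P5 (it waits on nothing); releases L14
  run P9 (it waits on nothing); releases L8
  run P8 (it waits on nothing); releases L19 and L15
  run P2 (all its waits — L12, L15, L14 and L8 — are resolved); releases L9 and L17
  run P6 (it waits on nothing); releases L10 and L4


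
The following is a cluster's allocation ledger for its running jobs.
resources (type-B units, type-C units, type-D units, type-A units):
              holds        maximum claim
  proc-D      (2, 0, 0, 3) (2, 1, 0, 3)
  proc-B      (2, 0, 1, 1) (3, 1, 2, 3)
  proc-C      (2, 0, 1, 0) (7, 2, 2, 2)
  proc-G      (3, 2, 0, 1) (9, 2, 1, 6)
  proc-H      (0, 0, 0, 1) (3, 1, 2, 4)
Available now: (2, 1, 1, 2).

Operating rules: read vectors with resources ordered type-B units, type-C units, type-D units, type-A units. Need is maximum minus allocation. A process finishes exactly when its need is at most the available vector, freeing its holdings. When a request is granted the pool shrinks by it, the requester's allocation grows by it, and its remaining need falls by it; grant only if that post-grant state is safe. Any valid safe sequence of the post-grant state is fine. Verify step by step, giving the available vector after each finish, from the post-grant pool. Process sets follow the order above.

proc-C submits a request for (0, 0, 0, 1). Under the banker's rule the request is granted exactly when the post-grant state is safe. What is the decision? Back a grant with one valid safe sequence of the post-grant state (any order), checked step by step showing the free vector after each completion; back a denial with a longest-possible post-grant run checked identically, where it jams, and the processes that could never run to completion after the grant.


GRANT. The post-grant state is safe; one safe sequence: proc-D, proc-B, proc-G, proc-C, proc-H.
Key observation: with (2, 1, 1, 1) left after the transfer, proc-D can run at once — the state stays safe.
Check on the post-grant state, step by step:
  pool = (2, 1, 1, 1)
  run proc-D (needs (0, 1, 0, 0), free (2, 1, 1, 1)); after release of (2, 0, 0, 3) the pool is (4, 1, 1, 4)
  run proc-B (needs (1, 1, 1, 2), free (4, 1, 1, 4)); after release of (2, 0, 1, 1) the pool is (6, 1, 2, 5)
  run proc-G (needs (6, 0, 1, 5), free (6, 1, 2, 5)); after release of (3, 2, 0, 1) the pool is (9, 3, 2, 6)
  run proc-C (needs (5, 2, 1, 1), free (9, 3, 2, 6)); after release of (2, 0, 1, 1) the pool is (11, 3, 3, 7)
  run proc-H (needs (3, 1, 2, 3), free (11, 3, 3, 7)); after release of (0, 0, 0, 1) the pool is (11, 3, 3, 8)


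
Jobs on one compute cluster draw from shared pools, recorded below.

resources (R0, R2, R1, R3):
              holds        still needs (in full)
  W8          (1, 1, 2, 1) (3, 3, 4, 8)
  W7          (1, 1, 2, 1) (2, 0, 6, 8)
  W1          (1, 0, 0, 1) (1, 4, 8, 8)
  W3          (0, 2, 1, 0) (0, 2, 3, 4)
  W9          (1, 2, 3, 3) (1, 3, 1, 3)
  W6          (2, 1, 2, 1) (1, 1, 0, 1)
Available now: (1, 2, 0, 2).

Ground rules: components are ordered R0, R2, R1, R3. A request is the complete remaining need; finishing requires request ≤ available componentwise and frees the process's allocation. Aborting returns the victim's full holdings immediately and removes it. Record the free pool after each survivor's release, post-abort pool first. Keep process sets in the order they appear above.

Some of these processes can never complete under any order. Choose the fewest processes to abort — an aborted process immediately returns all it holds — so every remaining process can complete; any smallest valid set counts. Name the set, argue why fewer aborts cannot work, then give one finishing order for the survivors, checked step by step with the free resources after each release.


Minimum abort set: W8 and W1.
Key observation: the deadlocked W7 becomes finishable only because W8 and W1 released (2, 1, 2, 2); it completes at step 4 below.
Minimality, checking each single-abort alternative: W8 alone leaves W7 blocked (short on R3); W7 alone leaves W8 blocked (short on R3); W1 alone leaves W8 blocked (short on R3); W3 alone leaves W8 blocked (short on R3); W9 alone leaves W8 blocked (short on R3); W6 alone leaves W8 blocked (short on R3).
Survivors finish in the order: W9, W6, W3, W7. Step-by-step check (pool after the aborts first):
  pool = (3, 3, 2, 4)
  run W9 (needs (1, 3, 1, 3), free (3, 3, 2, 4)); after release of (1, 2, 3, 3) the pool is (4, 5, 5, 7)
  run W6 (needs (1, 1, 0, 1), free (4, 5, 5, 7)); after release of (2, 1, 2, 1) the pool is (6, 6, 7, 8)
  run W3 (needs (0, 2, 3, 4), free (6, 6, 7, 8)); after release of (0, 2, 1, 0) the pool is (6, 8, 8, 8)
  run W7 (needs (2, 0, 6, 8), free (6, 8, 8, 8)); after release of (1, 1, 2, 1) the pool is (7, 9, 10, 9)


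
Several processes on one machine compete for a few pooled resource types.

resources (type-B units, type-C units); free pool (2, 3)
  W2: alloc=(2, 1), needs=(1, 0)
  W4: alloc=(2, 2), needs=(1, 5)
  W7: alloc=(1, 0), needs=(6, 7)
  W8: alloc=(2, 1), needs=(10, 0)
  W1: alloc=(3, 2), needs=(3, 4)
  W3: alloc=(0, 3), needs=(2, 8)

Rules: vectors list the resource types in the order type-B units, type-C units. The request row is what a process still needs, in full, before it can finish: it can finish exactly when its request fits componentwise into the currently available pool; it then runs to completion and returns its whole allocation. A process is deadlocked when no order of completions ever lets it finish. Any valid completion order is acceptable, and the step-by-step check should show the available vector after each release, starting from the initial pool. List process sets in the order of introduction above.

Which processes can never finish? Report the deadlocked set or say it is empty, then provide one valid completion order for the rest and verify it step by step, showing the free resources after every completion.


Nothing here is deadlocked.
Key observation: the pool covers W2 at once, and every later process fits after earlier releases.
One completion order for the rest: W2, W1, W4, W7, W8, W3. Check, step by step:
  pool = (2, 3)
  W2 needs (1, 0) <= (2, 3) -> finishes; pool += (2, 1) = (4, 4)
  W1 needs (3, 4) <= (4, 4) -> finishes; pool += (3, 2) = (7, 6)
  W4 needs (1, 5) <= (7, 6) -> finishes; pool += (2, 2) = (9, 8)
  W7 needs (6, 7) <= (9, 8) -> finishes; pool += (1, 0) = (10, 8)
  W8 needs (10, 0) <= (10, 8) -> finishes; pool += (2, 1) = (12, 9)
  W3 needs (2, 8) <= (12, 9) -> finishes; pool += (0, 3) = (12, 12)


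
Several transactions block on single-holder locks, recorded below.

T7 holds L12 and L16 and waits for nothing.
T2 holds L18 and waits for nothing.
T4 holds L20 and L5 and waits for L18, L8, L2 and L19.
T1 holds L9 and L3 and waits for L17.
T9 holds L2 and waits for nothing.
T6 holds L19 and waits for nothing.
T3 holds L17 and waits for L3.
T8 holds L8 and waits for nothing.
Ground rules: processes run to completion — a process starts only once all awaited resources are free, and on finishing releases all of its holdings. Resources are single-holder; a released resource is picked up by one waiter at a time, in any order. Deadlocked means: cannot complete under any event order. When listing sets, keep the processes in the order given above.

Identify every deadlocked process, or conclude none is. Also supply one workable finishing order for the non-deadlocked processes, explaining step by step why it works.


The deadlocked set is T1 and T3.
Key observation: T1 -> T3 -> T1 is a circular wait — nothing in it can go first; no other process is dragged down with it.
A valid finishing order for the others: T8, T9, T2, T6, T7, T4.
Verifying each step:
  T8: no waits; runs immediately, freeing L8
  T9: no waits; runs immediately, freeing L2
  T2: no waits; runs immediately, freeing L18
  T6: no waits; runs immediately, freeing L19
  T7: no waits; runs immediately, freeing L12 and L16
  T4 waits on L18, L8, L2 and L19 — all released -> runs and releases L20 and L5


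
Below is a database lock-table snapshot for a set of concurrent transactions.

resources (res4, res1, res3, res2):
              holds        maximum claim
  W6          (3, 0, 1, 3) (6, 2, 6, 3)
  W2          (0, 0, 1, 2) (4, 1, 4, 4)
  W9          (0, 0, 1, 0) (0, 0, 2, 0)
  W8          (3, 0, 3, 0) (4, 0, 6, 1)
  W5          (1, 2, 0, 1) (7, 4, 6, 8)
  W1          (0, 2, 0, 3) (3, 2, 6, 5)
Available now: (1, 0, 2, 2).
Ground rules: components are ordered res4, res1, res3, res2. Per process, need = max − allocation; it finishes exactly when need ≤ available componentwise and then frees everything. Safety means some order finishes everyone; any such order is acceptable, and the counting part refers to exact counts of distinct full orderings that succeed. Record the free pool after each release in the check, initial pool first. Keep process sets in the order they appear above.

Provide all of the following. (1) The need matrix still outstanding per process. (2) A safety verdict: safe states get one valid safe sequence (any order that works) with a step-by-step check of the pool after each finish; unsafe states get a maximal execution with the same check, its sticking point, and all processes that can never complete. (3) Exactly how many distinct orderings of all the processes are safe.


(1) Outstanding need per process (order res4, res1, res3, res2):
  W6: (3, 2, 5, 0)
  W2: (4, 1, 3, 2)
  W9: (0, 0, 1, 0)
  W8: (1, 0, 3, 1)
  W5: (6, 2, 6, 7)
  W1: (3, 0, 6, 2)
(2) SAFE — a valid safe sequence is W9, W8, W1, W2, W6, W5.
Key observation: W8 is the earliest step where a requested resource binds exactly: need (1, 0, 3, 1), pool (1, 0, 3, 2) at its turn.
Walking it through:
  pool = (1, 0, 2, 2)
  W9 needs (0, 0, 1, 0) <= (1, 0, 2, 2) -> finishes; pool += (0, 0, 1, 0) = (1, 0, 3, 2)
  W8 needs (1, 0, 3, 1) <= (1, 0, 3, 2) -> finishes; pool += (3, 0, 3, 0) = (4, 0, 6, 2)
  W1 needs (3, 0, 6, 2) <= (4, 0, 6, 2) -> finishes; pool += (0, 2, 0, 3) = (4, 2, 6, 5)
  W2 needs (4, 1, 3, 2) <= (4, 2, 6, 5) -> finishes; pool += (0, 0, 1, 2) = (4, 2, 7, 7)
  W6 needs (3, 2, 5, 0) <= (4, 2, 7, 7) -> finishes; pool += (3, 0, 1, 3) = (7, 2, 8, 10)
  W5 needs (6, 2, 6, 7) <= (7, 2, 8, 10) -> finishes; pool += (1, 2, 0, 1) = (8, 4, 8, 11)
(3) Precisely 3 of the possible complete orderings are safe sequences.
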